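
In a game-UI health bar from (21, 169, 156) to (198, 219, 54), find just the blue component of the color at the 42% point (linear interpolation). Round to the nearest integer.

B = 156 + 0.42 × (54 − 156) = 113.16 → 113

113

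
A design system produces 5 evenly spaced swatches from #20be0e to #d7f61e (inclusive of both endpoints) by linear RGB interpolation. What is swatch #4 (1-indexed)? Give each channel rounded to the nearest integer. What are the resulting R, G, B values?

(169, 232, 26)

With 5 swatches and endpoints inclusive, swatch 4 sits at t = (4 − 1)/(5 − 1) = 3/4 ≈ 0.75.
#20be0e → (32, 190, 14); #d7f61e → (215, 246, 30).
R = 32 + 0.75 × (215 − 32) = 169.25 → 169
G = 190 + 0.75 × (246 − 190) = 232 → 232
B = 14 + 0.75 × (30 − 14) = 26 → 26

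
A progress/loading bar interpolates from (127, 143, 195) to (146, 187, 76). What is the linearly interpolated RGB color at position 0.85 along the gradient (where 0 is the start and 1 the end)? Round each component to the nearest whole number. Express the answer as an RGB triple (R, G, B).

R = 127 + 0.85 × (146 − 127) = 127 + 0.85 × 19 = 143.15 → 143
G = 143 + 0.85 × (187 − 143) = 143 + 0.85 × 44 = 180.4 → 180
B = 195 + 0.85 × (76 − 195) = 195 + 0.85 × -119 = 93.85 → 94
So the blended color is (143, 180, 94), about #8fb45e.

(143, 180, 94)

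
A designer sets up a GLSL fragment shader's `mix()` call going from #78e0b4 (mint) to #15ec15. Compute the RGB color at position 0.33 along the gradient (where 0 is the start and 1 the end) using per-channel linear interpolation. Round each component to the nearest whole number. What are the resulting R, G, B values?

(87, 228, 128)

#78e0b4 → (120, 224, 180); #15ec15 → (21, 236, 21).
R = 120 + 0.33 × (21 − 120) = 120 + 0.33 × -99 = 87.33 → 87
G = 224 + 0.33 × (236 − 224) = 224 + 0.33 × 12 = 227.96 → 228
B = 180 + 0.33 × (21 − 180) = 180 + 0.33 × -159 = 127.53 → 128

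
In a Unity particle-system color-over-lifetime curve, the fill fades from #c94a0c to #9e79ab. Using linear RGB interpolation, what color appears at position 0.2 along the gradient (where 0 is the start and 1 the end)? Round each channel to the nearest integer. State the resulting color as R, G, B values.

#c94a0c → (201, 74, 12); #9e79ab → (158, 121, 171).
R = 201 + 0.2 × (158 − 201) = 201 + 0.2 × -43 = 192.4 → 192
G = 74 + 0.2 × (121 − 74) = 74 + 0.2 × 47 = 83.4 → 83
B = 12 + 0.2 × (171 − 12) = 12 + 0.2 × 159 = 43.8 → 44

(192, 83, 44)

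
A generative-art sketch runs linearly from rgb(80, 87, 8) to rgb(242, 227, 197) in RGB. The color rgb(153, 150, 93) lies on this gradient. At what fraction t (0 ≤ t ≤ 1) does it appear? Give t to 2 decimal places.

Invert the lerp on the B channel (largest span, 189): t = (93 − 8) / (197 − 8) = 85/189 = 0.44974.
Check on R: (153 − 80)/(242 − 80) = 0.4506 ✓

0.45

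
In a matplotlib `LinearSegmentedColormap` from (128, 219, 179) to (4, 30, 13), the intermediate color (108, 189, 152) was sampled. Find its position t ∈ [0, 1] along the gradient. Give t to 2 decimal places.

0.16

Invert the lerp on the G channel (largest span, 189): t = (189 − 219) / (30 − 219) = -30/-189 = 0.15873.
Check on R: (108 − 128)/(4 − 128) = 0.1613 ✓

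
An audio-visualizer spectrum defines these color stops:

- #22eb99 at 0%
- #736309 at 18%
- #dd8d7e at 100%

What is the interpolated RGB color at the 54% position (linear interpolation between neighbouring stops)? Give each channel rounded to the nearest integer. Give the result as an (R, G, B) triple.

54% lies between the 18% and 100% stops, so the local fraction is t = (54 − 18)/(100 − 18) = 36/82 ≈ 0.439.
#736309 → (115, 99, 9); #dd8d7e → (221, 141, 126).
R = 115 + 0.439 × (221 − 115) = 161.534 → 162
G = 99 + 0.439 × (141 − 99) = 117.438 → 117
B = 9 + 0.439 × (126 − 9) = 60.363 → 60

(162, 117, 60)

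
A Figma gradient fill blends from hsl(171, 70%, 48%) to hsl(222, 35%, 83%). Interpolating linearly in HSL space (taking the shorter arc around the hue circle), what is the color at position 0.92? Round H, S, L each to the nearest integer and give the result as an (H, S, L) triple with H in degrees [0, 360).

(218, 38, 80)

Hue arc: Δh = 222 − 171 = 51° (|Δh| ≤ 180, already the shorter path).
H = 171 + 0.92 × (51) = 217.92 → 218°
S = 70 + 0.92 × (35 − 70) = 37.8 → 38%
L = 48 + 0.92 × (83 − 48) = 80.2 → 80%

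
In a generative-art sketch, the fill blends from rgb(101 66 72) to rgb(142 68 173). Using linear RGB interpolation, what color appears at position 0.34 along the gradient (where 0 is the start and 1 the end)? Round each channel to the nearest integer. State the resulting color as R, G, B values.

R = 101 + 0.34 × (142 − 101) = 101 + 0.34 × 41 = 114.94 → 115
G = 66 + 0.34 × (68 − 66) = 66 + 0.34 × 2 = 66.68 → 67
B = 72 + 0.34 × (173 − 72) = 72 + 0.34 × 101 = 106.34 → 106
So the blended color is (115, 67, 106), about #73436a.

(115, 67, 106)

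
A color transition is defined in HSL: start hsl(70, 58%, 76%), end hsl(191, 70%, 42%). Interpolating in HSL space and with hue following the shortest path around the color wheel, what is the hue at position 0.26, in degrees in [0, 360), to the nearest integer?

101

Hue arc: Δh = 191 − 70 = 121° (|Δh| ≤ 180, already the shorter path).
H = 70 + 0.26 × (121) = 101.46 → 101°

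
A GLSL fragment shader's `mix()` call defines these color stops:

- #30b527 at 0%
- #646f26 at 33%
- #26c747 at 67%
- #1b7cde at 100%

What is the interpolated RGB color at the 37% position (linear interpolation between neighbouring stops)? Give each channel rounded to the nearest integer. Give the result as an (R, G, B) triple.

37% lies between the 33% and 67% stops, so the local fraction is t = (37 − 33)/(67 − 33) = 4/34 ≈ 0.1176.
#646f26 → (100, 111, 38); #26c747 → (38, 199, 71).
R = 100 + 0.1176 × (38 − 100) = 92.709 → 93
G = 111 + 0.1176 × (199 − 111) = 121.349 → 121
B = 38 + 0.1176 × (71 − 38) = 41.881 → 42

(93, 121, 42)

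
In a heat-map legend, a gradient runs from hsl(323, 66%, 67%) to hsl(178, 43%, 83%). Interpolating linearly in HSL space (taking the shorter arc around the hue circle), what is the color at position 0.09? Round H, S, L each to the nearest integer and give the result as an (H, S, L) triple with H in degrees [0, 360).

Hue arc: Δh = 178 − 323 = -145° (|Δh| ≤ 180, already the shorter path).
H = 323 + 0.09 × (-145) = 309.95 → 310°
S = 66 + 0.09 × (43 − 66) = 63.93 → 64%
L = 67 + 0.09 × (83 − 67) = 68.44 → 68%

(310, 64, 68)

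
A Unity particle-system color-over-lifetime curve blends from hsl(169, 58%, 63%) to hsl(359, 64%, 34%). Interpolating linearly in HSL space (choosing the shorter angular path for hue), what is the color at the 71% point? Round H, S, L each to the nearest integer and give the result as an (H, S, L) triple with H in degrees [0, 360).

(48, 62, 42)

Hue: 359 − 169 = 190°, but |190| > 180 so the shorter arc goes the other way: Δh = 190 − 360 = -170°.
H = 169 + 0.71 × (-170) = 48.3 → 48°
S = 58 + 0.71 × (64 − 58) = 62.26 → 62%
L = 63 + 0.71 × (34 − 63) = 42.41 → 42%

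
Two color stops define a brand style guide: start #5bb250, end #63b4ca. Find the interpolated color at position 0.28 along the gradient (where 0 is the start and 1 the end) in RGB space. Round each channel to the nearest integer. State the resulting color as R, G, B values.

#5bb250 → (91, 178, 80); #63b4ca → (99, 180, 202).
R = 91 + 0.28 × (99 − 91) = 91 + 0.28 × 8 = 93.24 → 93
G = 178 + 0.28 × (180 − 178) = 178 + 0.28 × 2 = 178.56 → 179
B = 80 + 0.28 × (202 − 80) = 80 + 0.28 × 122 = 114.16 → 114

(93, 179, 114)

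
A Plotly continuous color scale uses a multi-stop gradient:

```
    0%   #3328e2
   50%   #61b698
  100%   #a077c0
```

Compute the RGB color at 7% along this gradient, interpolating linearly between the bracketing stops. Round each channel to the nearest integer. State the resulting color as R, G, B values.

(57, 60, 216)

7% lies between the 0% and 50% stops, so the local fraction is t = (7 − 0)/(50 − 0) = 7/50 ≈ 0.14.
#3328e2 → (51, 40, 226); #61b698 → (97, 182, 152).
R = 51 + 0.14 × (97 − 51) = 57.44 → 57
G = 40 + 0.14 × (182 − 40) = 59.88 → 60
B = 226 + 0.14 × (152 − 226) = 215.64 → 216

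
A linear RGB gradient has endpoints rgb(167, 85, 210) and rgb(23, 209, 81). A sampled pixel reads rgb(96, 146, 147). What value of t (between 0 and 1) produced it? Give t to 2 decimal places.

Invert the lerp on the R channel (largest span, 144): t = (96 − 167) / (23 − 167) = -71/-144 = 0.49306.
Check on G: (146 − 85)/(209 − 85) = 0.4919 ✓

0.49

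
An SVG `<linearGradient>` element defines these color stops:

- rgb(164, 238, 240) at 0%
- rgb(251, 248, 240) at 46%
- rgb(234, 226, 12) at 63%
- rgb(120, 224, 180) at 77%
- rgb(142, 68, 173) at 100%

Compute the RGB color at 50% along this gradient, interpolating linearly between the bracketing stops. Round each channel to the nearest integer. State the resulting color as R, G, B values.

50% lies between the 46% and 63% stops, so the local fraction is t = (50 − 46)/(63 − 46) = 4/17 ≈ 0.2353.
R = 251 + 0.2353 × (234 − 251) = 247 → 247
G = 248 + 0.2353 × (226 − 248) = 242.823 → 243
B = 240 + 0.2353 × (12 − 240) = 186.352 → 186

(247, 243, 186)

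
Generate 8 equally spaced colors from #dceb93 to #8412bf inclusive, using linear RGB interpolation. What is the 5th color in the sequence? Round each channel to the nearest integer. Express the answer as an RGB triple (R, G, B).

With 8 swatches and endpoints inclusive, swatch 5 sits at t = (5 − 1)/(8 − 1) = 4/7 ≈ 0.5714.
#dceb93 → (220, 235, 147); #8412bf → (132, 18, 191).
R = 220 + 0.5714 × (132 − 220) = 169.717 → 170
G = 235 + 0.5714 × (18 − 235) = 111.006 → 111
B = 147 + 0.5714 × (191 − 147) = 172.142 → 172

(170, 111, 172)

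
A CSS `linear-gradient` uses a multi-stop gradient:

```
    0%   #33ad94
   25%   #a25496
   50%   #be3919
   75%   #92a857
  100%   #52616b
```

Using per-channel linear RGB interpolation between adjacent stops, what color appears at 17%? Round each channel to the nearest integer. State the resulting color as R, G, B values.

(126, 112, 149)

17% lies between the 0% and 25% stops, so the local fraction is t = (17 − 0)/(25 − 0) = 17/25 ≈ 0.68.
#33ad94 → (51, 173, 148); #a25496 → (162, 84, 150).
R = 51 + 0.68 × (162 − 51) = 126.48 → 126
G = 173 + 0.68 × (84 − 173) = 112.48 → 112
B = 148 + 0.68 × (150 − 148) = 149.36 → 149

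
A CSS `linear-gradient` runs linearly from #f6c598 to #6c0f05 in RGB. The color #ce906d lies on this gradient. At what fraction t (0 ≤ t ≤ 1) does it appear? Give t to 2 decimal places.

Invert the lerp on the G channel (largest span, 182): t = (144 − 197) / (15 − 197) = -53/-182 = 0.29121.
Check on R: (206 − 246)/(108 − 246) = 0.2899 ✓

0.29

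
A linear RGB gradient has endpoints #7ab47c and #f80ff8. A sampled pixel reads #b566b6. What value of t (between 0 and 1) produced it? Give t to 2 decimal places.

Invert the lerp on the G channel (largest span, 165): t = (102 − 180) / (15 − 180) = -78/-165 = 0.47273.
Check on R: (181 − 122)/(248 − 122) = 0.4683 ✓

0.47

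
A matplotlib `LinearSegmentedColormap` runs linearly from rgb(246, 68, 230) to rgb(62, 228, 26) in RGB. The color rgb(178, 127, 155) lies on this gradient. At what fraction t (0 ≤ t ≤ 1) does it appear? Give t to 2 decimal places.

Invert the lerp on the B channel (largest span, 204): t = (155 − 230) / (26 − 230) = -75/-204 = 0.36765.
Check on R: (178 − 246)/(62 − 246) = 0.3696 ✓

0.37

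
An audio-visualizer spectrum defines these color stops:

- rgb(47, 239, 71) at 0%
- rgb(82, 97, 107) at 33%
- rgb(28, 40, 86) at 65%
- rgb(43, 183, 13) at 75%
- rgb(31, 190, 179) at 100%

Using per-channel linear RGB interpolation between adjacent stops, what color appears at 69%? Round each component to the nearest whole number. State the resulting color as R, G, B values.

69% lies between the 65% and 75% stops, so the local fraction is t = (69 − 65)/(75 − 65) = 4/10 ≈ 0.4.
R = 28 + 0.4 × (43 − 28) = 34 → 34
G = 40 + 0.4 × (183 − 40) = 97.2 → 97
B = 86 + 0.4 × (13 − 86) = 56.8 → 57

(34, 97, 57)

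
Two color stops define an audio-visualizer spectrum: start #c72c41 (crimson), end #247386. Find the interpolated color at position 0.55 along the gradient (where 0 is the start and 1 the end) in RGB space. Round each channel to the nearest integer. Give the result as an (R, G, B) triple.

(109, 83, 103)

#c72c41 → (199, 44, 65); #247386 → (36, 115, 134).
R = 199 + 0.55 × (36 − 199) = 199 + 0.55 × -163 = 109.35 → 109
G = 44 + 0.55 × (115 − 44) = 44 + 0.55 × 71 = 83.05 → 83
B = 65 + 0.55 × (134 − 65) = 65 + 0.55 × 69 = 102.95 → 103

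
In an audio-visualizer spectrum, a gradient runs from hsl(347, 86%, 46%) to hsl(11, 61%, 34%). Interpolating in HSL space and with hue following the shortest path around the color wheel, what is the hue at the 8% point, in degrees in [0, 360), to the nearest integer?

Hue: 11 − 347 = -336°, but |-336| > 180 so the shorter arc goes the other way: Δh = -336 + 360 = 24°.
H = 347 + 0.08 × (24) = 348.92 → 349°

349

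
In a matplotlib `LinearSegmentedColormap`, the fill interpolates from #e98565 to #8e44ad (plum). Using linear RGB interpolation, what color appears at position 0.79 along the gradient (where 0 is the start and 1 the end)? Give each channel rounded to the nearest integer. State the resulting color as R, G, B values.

(161, 82, 158)

#e98565 → (233, 133, 101); #8e44ad → (142, 68, 173).
R = 233 + 0.79 × (142 − 233) = 233 + 0.79 × -91 = 161.11 → 161
G = 133 + 0.79 × (68 − 133) = 133 + 0.79 × -65 = 81.65 → 82
B = 101 + 0.79 × (173 − 101) = 101 + 0.79 × 72 = 157.88 → 158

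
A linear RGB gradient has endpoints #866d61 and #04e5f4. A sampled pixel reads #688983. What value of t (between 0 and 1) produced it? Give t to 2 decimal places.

0.23

Invert the lerp on the B channel (largest span, 147): t = (131 − 97) / (244 − 97) = 34/147 = 0.23129.
Check on R: (104 − 134)/(4 − 134) = 0.2308 ✓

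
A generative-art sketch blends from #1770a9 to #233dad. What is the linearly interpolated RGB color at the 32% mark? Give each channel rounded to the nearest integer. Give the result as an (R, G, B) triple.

#1770a9 → (23, 112, 169); #233dad → (35, 61, 173).
32% corresponds to t = 0.32.
R = 23 + 0.32 × (35 − 23) = 23 + 0.32 × 12 = 26.84 → 27
G = 112 + 0.32 × (61 − 112) = 112 + 0.32 × -51 = 95.68 → 96
B = 169 + 0.32 × (173 − 169) = 169 + 0.32 × 4 = 170.28 → 170

(27, 96, 170)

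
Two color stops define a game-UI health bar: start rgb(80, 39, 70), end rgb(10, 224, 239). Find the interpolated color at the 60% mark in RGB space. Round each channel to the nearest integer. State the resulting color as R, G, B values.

(38, 150, 171)

60% corresponds to t = 0.6.
R = 80 + 0.6 × (10 − 80) = 80 + 0.6 × -70 = 38 → 38
G = 39 + 0.6 × (224 − 39) = 39 + 0.6 × 185 = 150 → 150
B = 70 + 0.6 × (239 − 70) = 70 + 0.6 × 169 = 171.4 → 171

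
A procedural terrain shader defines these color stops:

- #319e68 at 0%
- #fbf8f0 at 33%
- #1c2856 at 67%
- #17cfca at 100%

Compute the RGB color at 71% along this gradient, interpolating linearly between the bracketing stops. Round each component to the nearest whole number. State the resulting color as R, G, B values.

71% lies between the 67% and 100% stops, so the local fraction is t = (71 − 67)/(100 − 67) = 4/33 ≈ 0.1212.
#1c2856 → (28, 40, 86); #17cfca → (23, 207, 202).
R = 28 + 0.1212 × (23 − 28) = 27.394 → 27
G = 40 + 0.1212 × (207 − 40) = 60.24 → 60
B = 86 + 0.1212 × (202 − 86) = 100.059 → 100

(27, 60, 100)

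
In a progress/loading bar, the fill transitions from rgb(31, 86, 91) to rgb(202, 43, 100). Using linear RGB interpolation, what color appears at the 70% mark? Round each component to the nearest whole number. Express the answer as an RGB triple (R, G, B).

(151, 56, 97)

70% corresponds to t = 0.7.
R = 31 + 0.7 × (202 − 31) = 31 + 0.7 × 171 = 150.7 → 151
G = 86 + 0.7 × (43 − 86) = 86 + 0.7 × -43 = 55.9 → 56
B = 91 + 0.7 × (100 − 91) = 91 + 0.7 × 9 = 97.3 → 97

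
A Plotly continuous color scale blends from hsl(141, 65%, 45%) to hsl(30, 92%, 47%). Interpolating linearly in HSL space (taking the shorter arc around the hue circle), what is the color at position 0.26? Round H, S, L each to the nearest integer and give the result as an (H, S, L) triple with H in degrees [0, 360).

(112, 72, 46)

Hue arc: Δh = 30 − 141 = -111° (|Δh| ≤ 180, already the shorter path).
H = 141 + 0.26 × (-111) = 112.14 → 112°
S = 65 + 0.26 × (92 − 65) = 72.02 → 72%
L = 45 + 0.26 × (47 − 45) = 45.52 → 46%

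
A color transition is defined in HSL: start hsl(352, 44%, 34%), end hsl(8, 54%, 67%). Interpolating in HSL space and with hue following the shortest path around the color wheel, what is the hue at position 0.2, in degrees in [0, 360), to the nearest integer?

355

Hue: 8 − 352 = -344°, but |-344| > 180 so the shorter arc goes the other way: Δh = -344 + 360 = 16°.
H = 352 + 0.2 × (16) = 355.2 → 355°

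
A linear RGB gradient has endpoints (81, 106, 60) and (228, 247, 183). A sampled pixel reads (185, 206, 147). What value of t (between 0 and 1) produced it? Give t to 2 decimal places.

Invert the lerp on the R channel (largest span, 147): t = (185 − 81) / (228 − 81) = 104/147 = 0.70748.
Check on G: (206 − 106)/(247 − 106) = 0.7092 ✓

0.71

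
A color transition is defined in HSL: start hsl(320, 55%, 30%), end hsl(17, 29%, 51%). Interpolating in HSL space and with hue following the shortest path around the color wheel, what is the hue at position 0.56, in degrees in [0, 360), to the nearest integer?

Hue: 17 − 320 = -303°, but |-303| > 180 so the shorter arc goes the other way: Δh = -303 + 360 = 57°.
H = 320 + 0.56 × (57) = 351.92 → 352°

352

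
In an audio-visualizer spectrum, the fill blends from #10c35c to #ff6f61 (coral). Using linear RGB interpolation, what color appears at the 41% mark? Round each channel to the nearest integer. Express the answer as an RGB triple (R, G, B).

(114, 161, 94)

#10c35c → (16, 195, 92); #ff6f61 → (255, 111, 97).
41% corresponds to t = 0.41.
R = 16 + 0.41 × (255 − 16) = 16 + 0.41 × 239 = 113.99 → 114
G = 195 + 0.41 × (111 − 195) = 195 + 0.41 × -84 = 160.56 → 161
B = 92 + 0.41 × (97 − 92) = 92 + 0.41 × 5 = 94.05 → 94
So the blended color is (114, 161, 94), about #72a15e.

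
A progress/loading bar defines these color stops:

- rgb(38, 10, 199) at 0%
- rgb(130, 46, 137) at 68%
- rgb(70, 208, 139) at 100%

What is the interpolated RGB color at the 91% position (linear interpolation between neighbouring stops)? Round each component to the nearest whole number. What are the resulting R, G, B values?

91% lies between the 68% and 100% stops, so the local fraction is t = (91 − 68)/(100 − 68) = 23/32 ≈ 0.7188.
R = 130 + 0.7188 × (70 − 130) = 86.872 → 87
G = 46 + 0.7188 × (208 − 46) = 162.446 → 162
B = 137 + 0.7188 × (139 − 137) = 138.438 → 138

(87, 162, 138)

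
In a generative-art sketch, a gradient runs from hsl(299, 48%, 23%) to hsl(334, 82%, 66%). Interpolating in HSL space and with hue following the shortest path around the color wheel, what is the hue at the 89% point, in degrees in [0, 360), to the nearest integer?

Hue arc: Δh = 334 − 299 = 35° (|Δh| ≤ 180, already the shorter path).
H = 299 + 0.89 × (35) = 330.15 → 330°

330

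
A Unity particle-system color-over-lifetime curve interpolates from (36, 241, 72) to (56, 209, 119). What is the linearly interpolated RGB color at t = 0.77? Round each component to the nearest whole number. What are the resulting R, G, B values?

(51, 216, 108)

R = 36 + 0.77 × (56 − 36) = 36 + 0.77 × 20 = 51.4 → 51
G = 241 + 0.77 × (209 − 241) = 241 + 0.77 × -32 = 216.36 → 216
B = 72 + 0.77 × (119 − 72) = 72 + 0.77 × 47 = 108.19 → 108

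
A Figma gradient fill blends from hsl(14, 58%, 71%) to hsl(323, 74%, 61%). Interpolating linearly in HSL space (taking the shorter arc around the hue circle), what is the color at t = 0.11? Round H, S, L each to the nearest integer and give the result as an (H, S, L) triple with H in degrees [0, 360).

Hue: 323 − 14 = 309°, but |309| > 180 so the shorter arc goes the other way: Δh = 309 − 360 = -51°.
H = 14 + 0.11 × (-51) = 8.39 → 8°
S = 58 + 0.11 × (74 − 58) = 59.76 → 60%
L = 71 + 0.11 × (61 − 71) = 69.9 → 70%

(8, 60, 70)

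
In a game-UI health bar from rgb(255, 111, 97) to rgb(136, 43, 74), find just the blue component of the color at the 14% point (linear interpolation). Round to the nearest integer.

B = 97 + 0.14 × (74 − 97) = 93.78 → 94

94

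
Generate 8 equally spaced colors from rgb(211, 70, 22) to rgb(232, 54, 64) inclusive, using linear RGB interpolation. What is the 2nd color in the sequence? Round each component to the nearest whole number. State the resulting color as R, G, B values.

With 8 swatches and endpoints inclusive, swatch 2 sits at t = (2 − 1)/(8 − 1) = 1/7 ≈ 0.1429.
R = 211 + 0.1429 × (232 − 211) = 214.001 → 214
G = 70 + 0.1429 × (54 − 70) = 67.714 → 68
B = 22 + 0.1429 × (64 − 22) = 28.002 → 28

(214, 68, 28)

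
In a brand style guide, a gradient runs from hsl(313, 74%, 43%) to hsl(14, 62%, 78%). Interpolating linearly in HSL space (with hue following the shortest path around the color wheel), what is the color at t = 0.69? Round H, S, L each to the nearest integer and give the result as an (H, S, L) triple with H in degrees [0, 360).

Hue: 14 − 313 = -299°, but |-299| > 180 so the shorter arc goes the other way: Δh = -299 + 360 = 61°.
H = 313 + 0.69 × (61) = 355.09 → 355°
S = 74 + 0.69 × (62 − 74) = 65.72 → 66%
L = 43 + 0.69 × (78 − 43) = 67.15 → 67%

(355, 66, 67)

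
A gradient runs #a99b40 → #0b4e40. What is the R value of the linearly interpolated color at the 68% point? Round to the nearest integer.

62

R₁ = 169 (from #a99b40), R₂ = 11 (from #0b4e40).
R = 169 + 0.68 × (11 − 169) = 61.56 → 62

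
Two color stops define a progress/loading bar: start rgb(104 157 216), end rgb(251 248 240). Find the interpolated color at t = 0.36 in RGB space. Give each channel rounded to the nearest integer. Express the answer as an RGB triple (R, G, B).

(157, 190, 225)

R = 104 + 0.36 × (251 − 104) = 104 + 0.36 × 147 = 156.92 → 157
G = 157 + 0.36 × (248 − 157) = 157 + 0.36 × 91 = 189.76 → 190
B = 216 + 0.36 × (240 − 216) = 216 + 0.36 × 24 = 224.64 → 225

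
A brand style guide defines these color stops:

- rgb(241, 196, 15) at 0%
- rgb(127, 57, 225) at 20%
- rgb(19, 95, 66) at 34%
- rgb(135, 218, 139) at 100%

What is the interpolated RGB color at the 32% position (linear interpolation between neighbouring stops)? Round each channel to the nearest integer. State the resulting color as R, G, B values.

(34, 90, 89)

32% lies between the 20% and 34% stops, so the local fraction is t = (32 − 20)/(34 − 20) = 12/14 ≈ 0.8571.
R = 127 + 0.8571 × (19 − 127) = 34.433 → 34
G = 57 + 0.8571 × (95 − 57) = 89.57 → 90
B = 225 + 0.8571 × (66 − 225) = 88.721 → 89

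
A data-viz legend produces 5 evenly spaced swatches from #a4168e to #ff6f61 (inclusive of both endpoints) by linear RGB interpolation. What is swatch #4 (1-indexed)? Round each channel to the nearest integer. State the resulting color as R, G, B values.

(232, 89, 108)

With 5 swatches and endpoints inclusive, swatch 4 sits at t = (4 − 1)/(5 − 1) = 3/4 ≈ 0.75.
#a4168e → (164, 22, 142); #ff6f61 → (255, 111, 97).
R = 164 + 0.75 × (255 − 164) = 232.25 → 232
G = 22 + 0.75 × (111 − 22) = 88.75 → 89
B = 142 + 0.75 × (97 − 142) = 108.25 → 108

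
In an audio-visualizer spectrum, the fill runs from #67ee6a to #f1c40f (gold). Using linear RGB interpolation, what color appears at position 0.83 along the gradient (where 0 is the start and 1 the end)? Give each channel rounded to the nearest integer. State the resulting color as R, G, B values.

#67ee6a → (103, 238, 106); #f1c40f → (241, 196, 15).
R = 103 + 0.83 × (241 − 103) = 103 + 0.83 × 138 = 217.54 → 218
G = 238 + 0.83 × (196 − 238) = 238 + 0.83 × -42 = 203.14 → 203
B = 106 + 0.83 × (15 − 106) = 106 + 0.83 × -91 = 30.47 → 30
So the blended color is (218, 203, 30), about #dacb1e.

(218, 203, 30)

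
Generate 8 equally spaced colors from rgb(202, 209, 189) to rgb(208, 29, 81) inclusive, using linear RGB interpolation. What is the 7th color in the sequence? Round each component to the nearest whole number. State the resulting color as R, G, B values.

(207, 55, 96)

With 8 swatches and endpoints inclusive, swatch 7 sits at t = (7 − 1)/(8 − 1) = 6/7 ≈ 0.8571.
R = 202 + 0.8571 × (208 − 202) = 207.143 → 207
G = 209 + 0.8571 × (29 − 209) = 54.722 → 55
B = 189 + 0.8571 × (81 − 189) = 96.433 → 96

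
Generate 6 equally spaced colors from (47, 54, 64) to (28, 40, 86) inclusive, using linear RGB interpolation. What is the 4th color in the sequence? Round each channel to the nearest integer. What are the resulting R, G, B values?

(36, 46, 77)

With 6 swatches and endpoints inclusive, swatch 4 sits at t = (4 − 1)/(6 − 1) = 3/5 ≈ 0.6.
R = 47 + 0.6 × (28 − 47) = 35.6 → 36
G = 54 + 0.6 × (40 − 54) = 45.6 → 46
B = 64 + 0.6 × (86 − 64) = 77.2 → 77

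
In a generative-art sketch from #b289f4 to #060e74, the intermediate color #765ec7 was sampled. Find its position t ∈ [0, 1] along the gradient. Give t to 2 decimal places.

0.35

Invert the lerp on the R channel (largest span, 172): t = (118 − 178) / (6 − 178) = -60/-172 = 0.34884.
Check on G: (94 − 137)/(14 − 137) = 0.3496 ✓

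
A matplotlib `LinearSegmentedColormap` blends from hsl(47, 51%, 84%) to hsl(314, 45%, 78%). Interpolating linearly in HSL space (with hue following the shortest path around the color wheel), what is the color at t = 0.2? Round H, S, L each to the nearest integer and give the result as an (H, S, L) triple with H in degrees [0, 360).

(28, 50, 83)

Hue: 314 − 47 = 267°, but |267| > 180 so the shorter arc goes the other way: Δh = 267 − 360 = -93°.
H = 47 + 0.2 × (-93) = 28.4 → 28°
S = 51 + 0.2 × (45 − 51) = 49.8 → 50%
L = 84 + 0.2 × (78 − 84) = 82.8 → 83%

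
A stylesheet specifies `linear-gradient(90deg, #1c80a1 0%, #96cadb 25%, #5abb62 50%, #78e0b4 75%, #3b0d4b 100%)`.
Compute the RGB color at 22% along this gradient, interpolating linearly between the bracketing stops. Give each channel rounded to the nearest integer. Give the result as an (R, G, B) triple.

22% lies between the 0% and 25% stops, so the local fraction is t = (22 − 0)/(25 − 0) = 22/25 ≈ 0.88.
#1c80a1 → (28, 128, 161); #96cadb → (150, 202, 219).
R = 28 + 0.88 × (150 − 28) = 135.36 → 135
G = 128 + 0.88 × (202 − 128) = 193.12 → 193
B = 161 + 0.88 × (219 − 161) = 212.04 → 212

(135, 193, 212)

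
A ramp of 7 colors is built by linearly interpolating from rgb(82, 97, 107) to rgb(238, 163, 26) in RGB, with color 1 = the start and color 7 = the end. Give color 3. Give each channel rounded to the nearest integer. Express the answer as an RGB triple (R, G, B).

(134, 119, 80)

With 7 swatches and endpoints inclusive, swatch 3 sits at t = (3 − 1)/(7 − 1) = 2/6 ≈ 0.3333.
R = 82 + 0.3333 × (238 − 82) = 133.995 → 134
G = 97 + 0.3333 × (163 − 97) = 118.998 → 119
B = 107 + 0.3333 × (26 − 107) = 80.003 → 80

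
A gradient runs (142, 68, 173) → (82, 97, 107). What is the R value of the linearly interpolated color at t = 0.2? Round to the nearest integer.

130

R = 142 + 0.2 × (82 − 142) = 130 → 130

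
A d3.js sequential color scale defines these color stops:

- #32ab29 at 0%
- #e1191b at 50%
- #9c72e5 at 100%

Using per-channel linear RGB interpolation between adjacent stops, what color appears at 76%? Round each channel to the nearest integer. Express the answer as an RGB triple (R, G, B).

(189, 71, 132)

76% lies between the 50% and 100% stops, so the local fraction is t = (76 − 50)/(100 − 50) = 26/50 ≈ 0.52.
#e1191b → (225, 25, 27); #9c72e5 → (156, 114, 229).
R = 225 + 0.52 × (156 − 225) = 189.12 → 189
G = 25 + 0.52 × (114 − 25) = 71.28 → 71
B = 27 + 0.52 × (229 − 27) = 132.04 → 132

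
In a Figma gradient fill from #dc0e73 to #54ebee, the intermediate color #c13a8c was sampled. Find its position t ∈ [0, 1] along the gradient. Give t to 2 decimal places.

Invert the lerp on the G channel (largest span, 221): t = (58 − 14) / (235 − 14) = 44/221 = 0.1991.
Check on R: (193 − 220)/(84 − 220) = 0.1985 ✓

0.20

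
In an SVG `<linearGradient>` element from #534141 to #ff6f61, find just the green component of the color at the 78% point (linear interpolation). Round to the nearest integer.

G₁ = 65 (from #534141), G₂ = 111 (from #ff6f61).
G = 65 + 0.78 × (111 − 65) = 100.88 → 101

101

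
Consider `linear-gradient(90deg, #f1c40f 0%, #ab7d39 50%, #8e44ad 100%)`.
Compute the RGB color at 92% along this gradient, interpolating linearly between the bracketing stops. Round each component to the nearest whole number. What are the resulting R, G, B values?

(147, 77, 154)

92% lies between the 50% and 100% stops, so the local fraction is t = (92 − 50)/(100 − 50) = 42/50 ≈ 0.84.
#ab7d39 → (171, 125, 57); #8e44ad → (142, 68, 173).
R = 171 + 0.84 × (142 − 171) = 146.64 → 147
G = 125 + 0.84 × (68 − 125) = 77.12 → 77
B = 57 + 0.84 × (173 − 57) = 154.44 → 154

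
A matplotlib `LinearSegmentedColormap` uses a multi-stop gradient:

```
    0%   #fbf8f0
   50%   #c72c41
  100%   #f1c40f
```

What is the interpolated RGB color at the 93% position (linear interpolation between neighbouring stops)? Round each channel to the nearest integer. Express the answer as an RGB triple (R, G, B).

(235, 175, 22)

93% lies between the 50% and 100% stops, so the local fraction is t = (93 − 50)/(100 − 50) = 43/50 ≈ 0.86.
#c72c41 → (199, 44, 65); #f1c40f → (241, 196, 15).
R = 199 + 0.86 × (241 − 199) = 235.12 → 235
G = 44 + 0.86 × (196 − 44) = 174.72 → 175
B = 65 + 0.86 × (15 − 65) = 22 → 22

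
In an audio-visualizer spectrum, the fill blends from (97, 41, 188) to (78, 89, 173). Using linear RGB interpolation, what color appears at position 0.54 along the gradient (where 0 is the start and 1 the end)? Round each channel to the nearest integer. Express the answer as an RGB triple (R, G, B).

(87, 67, 180)

R = 97 + 0.54 × (78 − 97) = 97 + 0.54 × -19 = 86.74 → 87
G = 41 + 0.54 × (89 − 41) = 41 + 0.54 × 48 = 66.92 → 67
B = 188 + 0.54 × (173 − 188) = 188 + 0.54 × -15 = 179.9 → 180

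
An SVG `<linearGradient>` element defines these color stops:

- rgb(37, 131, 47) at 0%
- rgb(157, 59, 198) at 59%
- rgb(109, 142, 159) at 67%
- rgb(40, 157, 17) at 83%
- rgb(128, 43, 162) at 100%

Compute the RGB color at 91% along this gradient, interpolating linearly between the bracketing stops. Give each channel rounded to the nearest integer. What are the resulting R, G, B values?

(81, 103, 85)

91% lies between the 83% and 100% stops, so the local fraction is t = (91 − 83)/(100 − 83) = 8/17 ≈ 0.4706.
R = 40 + 0.4706 × (128 − 40) = 81.413 → 81
G = 157 + 0.4706 × (43 − 157) = 103.352 → 103
B = 17 + 0.4706 × (162 − 17) = 85.237 → 85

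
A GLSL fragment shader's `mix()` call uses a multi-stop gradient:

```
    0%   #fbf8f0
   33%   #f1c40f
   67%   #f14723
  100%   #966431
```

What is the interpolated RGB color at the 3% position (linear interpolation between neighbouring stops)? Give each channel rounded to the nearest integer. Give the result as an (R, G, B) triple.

(250, 243, 220)

3% lies between the 0% and 33% stops, so the local fraction is t = (3 − 0)/(33 − 0) = 3/33 ≈ 0.0909.
#fbf8f0 → (251, 248, 240); #f1c40f → (241, 196, 15).
R = 251 + 0.0909 × (241 − 251) = 250.091 → 250
G = 248 + 0.0909 × (196 − 248) = 243.273 → 243
B = 240 + 0.0909 × (15 − 240) = 219.548 → 220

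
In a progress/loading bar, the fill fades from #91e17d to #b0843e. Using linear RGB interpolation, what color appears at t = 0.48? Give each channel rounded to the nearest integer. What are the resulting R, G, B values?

(160, 180, 95)

#91e17d → (145, 225, 125); #b0843e → (176, 132, 62).
R = 145 + 0.48 × (176 − 145) = 145 + 0.48 × 31 = 159.88 → 160
G = 225 + 0.48 × (132 − 225) = 225 + 0.48 × -93 = 180.36 → 180
B = 125 + 0.48 × (62 − 125) = 125 + 0.48 × -63 = 94.76 → 95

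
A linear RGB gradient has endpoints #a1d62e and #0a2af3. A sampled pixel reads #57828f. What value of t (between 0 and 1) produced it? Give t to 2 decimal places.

0.49

Invert the lerp on the B channel (largest span, 197): t = (143 − 46) / (243 − 46) = 97/197 = 0.49239.
Check on R: (87 − 161)/(10 − 161) = 0.4901 ✓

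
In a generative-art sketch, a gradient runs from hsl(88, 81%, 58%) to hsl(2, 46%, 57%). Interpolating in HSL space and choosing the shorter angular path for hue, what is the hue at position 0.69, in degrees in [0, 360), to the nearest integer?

29

Hue arc: Δh = 2 − 88 = -86° (|Δh| ≤ 180, already the shorter path).
H = 88 + 0.69 × (-86) = 28.66 → 29°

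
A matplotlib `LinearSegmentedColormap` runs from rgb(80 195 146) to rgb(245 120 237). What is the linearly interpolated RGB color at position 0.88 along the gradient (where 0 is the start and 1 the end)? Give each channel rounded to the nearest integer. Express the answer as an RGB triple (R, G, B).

(225, 129, 226)

R = 80 + 0.88 × (245 − 80) = 80 + 0.88 × 165 = 225.2 → 225
G = 195 + 0.88 × (120 − 195) = 195 + 0.88 × -75 = 129 → 129
B = 146 + 0.88 × (237 − 146) = 146 + 0.88 × 91 = 226.08 → 226
So the blended color is (225, 129, 226), about #e181e2.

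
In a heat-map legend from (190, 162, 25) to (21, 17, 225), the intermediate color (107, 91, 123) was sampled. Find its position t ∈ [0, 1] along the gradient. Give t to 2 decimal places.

0.49

Invert the lerp on the B channel (largest span, 200): t = (123 − 25) / (225 − 25) = 98/200 = 0.49.
Check on R: (107 − 190)/(21 − 190) = 0.4911 ✓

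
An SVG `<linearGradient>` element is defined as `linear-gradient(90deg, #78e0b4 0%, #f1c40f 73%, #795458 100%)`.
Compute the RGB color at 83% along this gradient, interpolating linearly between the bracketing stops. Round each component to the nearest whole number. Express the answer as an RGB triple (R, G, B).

(197, 155, 42)

83% lies between the 73% and 100% stops, so the local fraction is t = (83 − 73)/(100 − 73) = 10/27 ≈ 0.3704.
#f1c40f → (241, 196, 15); #795458 → (121, 84, 88).
R = 241 + 0.3704 × (121 − 241) = 196.552 → 197
G = 196 + 0.3704 × (84 − 196) = 154.515 → 155
B = 15 + 0.3704 × (88 − 15) = 42.039 → 42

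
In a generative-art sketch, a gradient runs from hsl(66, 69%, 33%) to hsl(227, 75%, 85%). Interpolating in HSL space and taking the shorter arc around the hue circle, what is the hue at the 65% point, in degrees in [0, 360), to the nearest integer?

Hue arc: Δh = 227 − 66 = 161° (|Δh| ≤ 180, already the shorter path).
H = 66 + 0.65 × (161) = 170.65 → 171°

171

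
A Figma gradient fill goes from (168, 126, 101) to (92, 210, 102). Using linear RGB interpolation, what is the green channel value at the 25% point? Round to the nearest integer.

G = 126 + 0.25 × (210 − 126) = 147 → 147

147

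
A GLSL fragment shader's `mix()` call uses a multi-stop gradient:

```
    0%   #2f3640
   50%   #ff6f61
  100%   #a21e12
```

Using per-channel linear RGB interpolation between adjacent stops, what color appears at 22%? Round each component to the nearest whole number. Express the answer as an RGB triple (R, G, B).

(139, 79, 79)

22% lies between the 0% and 50% stops, so the local fraction is t = (22 − 0)/(50 − 0) = 22/50 ≈ 0.44.
#2f3640 → (47, 54, 64); #ff6f61 → (255, 111, 97).
R = 47 + 0.44 × (255 − 47) = 138.52 → 139
G = 54 + 0.44 × (111 − 54) = 79.08 → 79
B = 64 + 0.44 × (97 − 64) = 78.52 → 79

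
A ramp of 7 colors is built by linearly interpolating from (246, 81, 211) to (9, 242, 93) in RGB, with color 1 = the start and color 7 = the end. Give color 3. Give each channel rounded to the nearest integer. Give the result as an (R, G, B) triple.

With 7 swatches and endpoints inclusive, swatch 3 sits at t = (3 − 1)/(7 − 1) = 2/6 ≈ 0.3333.
R = 246 + 0.3333 × (9 − 246) = 167.008 → 167
G = 81 + 0.3333 × (242 − 81) = 134.661 → 135
B = 211 + 0.3333 × (93 − 211) = 171.671 → 172

(167, 135, 172)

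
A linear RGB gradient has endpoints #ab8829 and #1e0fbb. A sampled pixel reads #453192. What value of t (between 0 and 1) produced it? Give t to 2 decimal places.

Invert the lerp on the B channel (largest span, 146): t = (146 − 41) / (187 − 41) = 105/146 = 0.71918.
Check on R: (69 − 171)/(30 − 171) = 0.7234 ✓

0.72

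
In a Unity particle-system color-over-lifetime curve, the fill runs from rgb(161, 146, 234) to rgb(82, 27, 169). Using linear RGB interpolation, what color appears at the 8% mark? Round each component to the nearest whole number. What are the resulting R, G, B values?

8% corresponds to t = 0.08.
R = 161 + 0.08 × (82 − 161) = 161 + 0.08 × -79 = 154.68 → 155
G = 146 + 0.08 × (27 − 146) = 146 + 0.08 × -119 = 136.48 → 136
B = 234 + 0.08 × (169 − 234) = 234 + 0.08 × -65 = 228.8 → 229
So the blended color is (155, 136, 229), about #9b88e5.

(155, 136, 229)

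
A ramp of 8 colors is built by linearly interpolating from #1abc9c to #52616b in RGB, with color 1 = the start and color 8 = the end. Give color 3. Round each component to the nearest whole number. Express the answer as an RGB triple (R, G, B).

(42, 162, 142)

With 8 swatches and endpoints inclusive, swatch 3 sits at t = (3 − 1)/(8 − 1) = 2/7 ≈ 0.2857.
#1abc9c → (26, 188, 156); #52616b → (82, 97, 107).
R = 26 + 0.2857 × (82 − 26) = 41.999 → 42
G = 188 + 0.2857 × (97 − 188) = 162.001 → 162
B = 156 + 0.2857 × (107 − 156) = 142.001 → 142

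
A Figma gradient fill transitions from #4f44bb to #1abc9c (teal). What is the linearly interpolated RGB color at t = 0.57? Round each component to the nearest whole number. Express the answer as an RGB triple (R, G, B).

#4f44bb → (79, 68, 187); #1abc9c → (26, 188, 156).
R = 79 + 0.57 × (26 − 79) = 79 + 0.57 × -53 = 48.79 → 49
G = 68 + 0.57 × (188 − 68) = 68 + 0.57 × 120 = 136.4 → 136
B = 187 + 0.57 × (156 − 187) = 187 + 0.57 × -31 = 169.33 → 169

(49, 136, 169)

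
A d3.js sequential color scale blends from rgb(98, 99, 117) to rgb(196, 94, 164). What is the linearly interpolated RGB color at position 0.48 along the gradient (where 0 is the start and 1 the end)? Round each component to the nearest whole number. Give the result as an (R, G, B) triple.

(145, 97, 140)

R = 98 + 0.48 × (196 − 98) = 98 + 0.48 × 98 = 145.04 → 145
G = 99 + 0.48 × (94 − 99) = 99 + 0.48 × -5 = 96.6 → 97
B = 117 + 0.48 × (164 − 117) = 117 + 0.48 × 47 = 139.56 → 140
So the blended color is (145, 97, 140), about #91618c.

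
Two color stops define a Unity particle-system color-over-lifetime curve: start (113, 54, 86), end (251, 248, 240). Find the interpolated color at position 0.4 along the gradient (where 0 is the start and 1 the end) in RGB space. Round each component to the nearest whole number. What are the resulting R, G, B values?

R = 113 + 0.4 × (251 − 113) = 113 + 0.4 × 138 = 168.2 → 168
G = 54 + 0.4 × (248 − 54) = 54 + 0.4 × 194 = 131.6 → 132
B = 86 + 0.4 × (240 − 86) = 86 + 0.4 × 154 = 147.6 → 148
So the blended color is (168, 132, 148), about #a88494.

(168, 132, 148)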